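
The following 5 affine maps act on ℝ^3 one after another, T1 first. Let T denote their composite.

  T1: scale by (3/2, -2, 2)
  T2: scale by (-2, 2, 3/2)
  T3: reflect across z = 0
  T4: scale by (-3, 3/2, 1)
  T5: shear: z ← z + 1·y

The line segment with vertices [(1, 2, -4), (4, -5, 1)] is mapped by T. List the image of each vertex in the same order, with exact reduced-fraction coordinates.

image vertices: (9, -12, 0), (36, 30, 27)

T1 scale by (3/2, -2, 2): (1, 2, -4) → (3/2, -4, -8); (4, -5, 1) → (6, 10, 2)
T2 scale by (-2, 2, 3/2): (3/2, -4, -8) → (-3, -8, -12); (6, 10, 2) → (-12, 20, 3)
T3 reflect across z = 0: (-3, -8, -12) → (-3, -8, 12); (-12, 20, 3) → (-12, 20, -3)
T4 scale by (-3, 3/2, 1): (-3, -8, 12) → (9, -12, 12); (-12, 20, -3) → (36, 30, -3)
T5 shear: z ← z + 1·y: (9, -12, 12) → (9, -12, 0); (36, 30, -3) → (36, 30, 27)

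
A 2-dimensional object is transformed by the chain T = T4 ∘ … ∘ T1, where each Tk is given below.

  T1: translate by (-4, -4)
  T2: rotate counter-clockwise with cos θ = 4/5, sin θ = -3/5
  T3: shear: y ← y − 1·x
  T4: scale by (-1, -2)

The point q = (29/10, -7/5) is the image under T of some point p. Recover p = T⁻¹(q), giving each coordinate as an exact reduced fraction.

p = (3, 1/2)

T1 = [1 0 -4; 0 1 -4; 0 0 1]
T2·T1 = [4/5 3/5 -28/5; -3/5 4/5 -4/5; 0 0 1]
T3·…·T1 = [4/5 3/5 -28/5; -7/5 1/5 24/5; 0 0 1]
T4·…·T1 = [-4/5 -3/5 28/5; 14/5 -2/5 -48/5; 0 0 1]
det M = 2; M⁻¹ = [-1/5 3/10 4; -7/5 -2/5 4; 0 0 1]
M⁻¹ · (29/10, -7/5)ᵀ = (3, 1/2)ᵀ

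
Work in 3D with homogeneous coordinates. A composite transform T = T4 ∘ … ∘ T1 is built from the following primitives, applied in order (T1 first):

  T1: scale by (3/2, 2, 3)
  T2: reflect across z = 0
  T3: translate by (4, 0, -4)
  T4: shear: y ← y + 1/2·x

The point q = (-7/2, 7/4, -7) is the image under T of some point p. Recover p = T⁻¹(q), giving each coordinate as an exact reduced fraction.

T1 = [3/2 0 0 0; 0 2 0 0; 0 0 3 0; 0 0 0 1]
T2·T1 = [3/2 0 0 0; 0 2 0 0; 0 0 -3 0; 0 0 0 1]
T3·…·T1 = [3/2 0 0 4; 0 2 0 0; 0 0 -3 -4; 0 0 0 1]
T4·…·T1 = [3/2 0 0 4; 3/4 2 0 2; 0 0 -3 -4; 0 0 0 1]
det M = -9; M⁻¹ = [2/3 0 0 -8/3; -1/4 1/2 0 0; 0 0 -1/3 -4/3; 0 0 0 1]
M⁻¹ · (-7/2, 7/4, -7)ᵀ = (-5, 7/4, 1)ᵀ

p = (-5, 7/4, 1)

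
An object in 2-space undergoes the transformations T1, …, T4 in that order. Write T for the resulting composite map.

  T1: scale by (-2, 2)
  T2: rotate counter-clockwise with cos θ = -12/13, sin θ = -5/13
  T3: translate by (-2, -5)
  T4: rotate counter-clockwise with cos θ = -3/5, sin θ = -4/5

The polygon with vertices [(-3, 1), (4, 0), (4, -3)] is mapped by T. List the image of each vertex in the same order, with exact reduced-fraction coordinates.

T1 scale by (-2, 2): (-3, 1) → (6, 2); (4, 0) → (-8, 0); (4, -3) → (-8, -6)
T2 rotate counter-clockwise with cos θ = -12/13, sin θ = -5/13: (6, 2) → (-62/13, -54/13); (-8, 0) → (96/13, 40/13); (-8, -6) → (66/13, 112/13)
T3 translate by (-2, -5): (-62/13, -54/13) → (-88/13, -119/13); (96/13, 40/13) → (70/13, -25/13); (66/13, 112/13) → (40/13, 47/13)
T4 rotate counter-clockwise with cos θ = -3/5, sin θ = -4/5: (-88/13, -119/13) → (-212/65, 709/65); (70/13, -25/13) → (-62/13, -41/13); (40/13, 47/13) → (68/65, -301/65)

image vertices: (-212/65, 709/65), (-62/13, -41/13), (68/65, -301/65)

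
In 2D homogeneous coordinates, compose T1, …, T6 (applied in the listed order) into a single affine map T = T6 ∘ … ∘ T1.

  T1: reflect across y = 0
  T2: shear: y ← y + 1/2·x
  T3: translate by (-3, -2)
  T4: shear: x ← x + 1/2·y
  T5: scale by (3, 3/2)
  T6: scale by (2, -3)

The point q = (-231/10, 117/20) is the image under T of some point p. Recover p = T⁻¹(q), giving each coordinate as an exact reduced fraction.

p = (-1/5, -4/5)

T1 = [1 0 0; 0 -1 0; 0 0 1]
T2·T1 = [1 0 0; 1/2 -1 0; 0 0 1]
T3·…·T1 = [1 0 -3; 1/2 -1 -2; 0 0 1]
T4·…·T1 = [5/4 -1/2 -4; 1/2 -1 -2; 0 0 1]
T5·…·T1 = [15/4 -3/2 -12; 3/4 -3/2 -3; 0 0 1]
T6·…·T1 = [15/2 -3 -24; -9/4 9/2 9; 0 0 1]
det M = 27; M⁻¹ = [1/6 1/9 3; 1/12 5/18 -1/2; 0 0 1]
M⁻¹ · (-231/10, 117/20)ᵀ = (-1/5, -4/5)ᵀ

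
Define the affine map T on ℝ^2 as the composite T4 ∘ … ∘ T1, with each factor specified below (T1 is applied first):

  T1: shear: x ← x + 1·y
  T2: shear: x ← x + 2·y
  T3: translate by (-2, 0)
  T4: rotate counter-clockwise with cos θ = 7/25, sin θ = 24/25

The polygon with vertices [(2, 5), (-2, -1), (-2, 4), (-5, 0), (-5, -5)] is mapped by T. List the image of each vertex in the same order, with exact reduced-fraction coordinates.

image vertices: (-3/5, 79/5), (-1, -7), (-8/5, 44/5), (-49/25, -168/25), (-34/25, -563/25)

T1 shear: x ← x + 1·y: (2, 5) → (7, 5); (-2, -1) → (-3, -1); (-2, 4) → (2, 4); (-5, 0) → (-5, 0); (-5, -5) → (-10, -5)
T2 shear: x ← x + 2·y: (7, 5) → (17, 5); (-3, -1) → (-5, -1); (2, 4) → (10, 4); (-5, 0) → (-5, 0); (-10, -5) → (-20, -5)
T3 translate by (-2, 0): (17, 5) → (15, 5); (-5, -1) → (-7, -1); (10, 4) → (8, 4); (-5, 0) → (-7, 0); (-20, -5) → (-22, -5)
T4 rotate counter-clockwise with cos θ = 7/25, sin θ = 24/25: (15, 5) → (-3/5, 79/5); (-7, -1) → (-1, -7); (8, 4) → (-8/5, 44/5); (-7, 0) → (-49/25, -168/25); (-22, -5) → (-34/25, -563/25)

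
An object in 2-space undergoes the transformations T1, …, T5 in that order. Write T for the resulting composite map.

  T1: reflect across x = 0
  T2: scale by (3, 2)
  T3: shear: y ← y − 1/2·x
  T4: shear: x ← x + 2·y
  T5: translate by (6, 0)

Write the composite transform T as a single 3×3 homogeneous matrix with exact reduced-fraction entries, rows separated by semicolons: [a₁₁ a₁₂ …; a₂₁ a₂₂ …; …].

T1 = [-1 0 0; 0 1 0; 0 0 1]
T2·T1 = [-3 0 0; 0 2 0; 0 0 1]
T3·…·T1 = [-3 0 0; 3/2 2 0; 0 0 1]
T4·…·T1 = [0 4 0; 3/2 2 0; 0 0 1]
T5·…·T1 = [0 4 6; 3/2 2 0; 0 0 1]

T = [0 4 6; 3/2 2 0; 0 0 1]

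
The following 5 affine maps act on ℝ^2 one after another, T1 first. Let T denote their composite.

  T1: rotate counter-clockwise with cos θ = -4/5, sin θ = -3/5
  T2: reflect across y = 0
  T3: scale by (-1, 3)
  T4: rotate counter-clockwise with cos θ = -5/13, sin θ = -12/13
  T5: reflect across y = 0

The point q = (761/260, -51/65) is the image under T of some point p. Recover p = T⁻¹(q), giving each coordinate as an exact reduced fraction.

T1 = [-4/5 3/5 0; -3/5 -4/5 0; 0 0 1]
T2·T1 = [-4/5 3/5 0; 3/5 4/5 0; 0 0 1]
T3·…·T1 = [4/5 -3/5 0; 9/5 12/5 0; 0 0 1]
T4·…·T1 = [88/65 159/65 0; -93/65 -24/65 0; 0 0 1]
T5·…·T1 = [88/65 159/65 0; 93/65 24/65 0; 0 0 1]
det M = -3; M⁻¹ = [-8/65 53/65 0; 31/65 -88/195 0; 0 0 1]
M⁻¹ · (761/260, -51/65)ᵀ = (-1, 7/4)ᵀ

p = (-1, 7/4)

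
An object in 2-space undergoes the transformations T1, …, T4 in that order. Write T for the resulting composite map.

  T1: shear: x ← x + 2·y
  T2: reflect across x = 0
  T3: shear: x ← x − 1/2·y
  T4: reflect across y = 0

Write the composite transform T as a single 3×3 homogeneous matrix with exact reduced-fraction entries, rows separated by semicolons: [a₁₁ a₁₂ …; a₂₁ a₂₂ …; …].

T1 = [1 2 0; 0 1 0; 0 0 1]
T2·T1 = [-1 -2 0; 0 1 0; 0 0 1]
T3·…·T1 = [-1 -5/2 0; 0 1 0; 0 0 1]
T4·…·T1 = [-1 -5/2 0; 0 -1 0; 0 0 1]

T = [-1 -5/2 0; 0 -1 0; 0 0 1]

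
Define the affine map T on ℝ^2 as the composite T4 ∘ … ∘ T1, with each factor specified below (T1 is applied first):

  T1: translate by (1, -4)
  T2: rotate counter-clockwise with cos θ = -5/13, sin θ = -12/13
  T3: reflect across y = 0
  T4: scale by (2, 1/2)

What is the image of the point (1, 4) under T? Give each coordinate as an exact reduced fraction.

T1 translate by (1, -4): (1, 4) → (2, 0)
T2 rotate counter-clockwise with cos θ = -5/13, sin θ = -12/13: (2, 0) → (-10/13, -24/13)
T3 reflect across y = 0: (-10/13, -24/13) → (-10/13, 24/13)
T4 scale by (2, 1/2): (-10/13, 24/13) → (-20/13, 12/13)

T(p) = (-20/13, 12/13)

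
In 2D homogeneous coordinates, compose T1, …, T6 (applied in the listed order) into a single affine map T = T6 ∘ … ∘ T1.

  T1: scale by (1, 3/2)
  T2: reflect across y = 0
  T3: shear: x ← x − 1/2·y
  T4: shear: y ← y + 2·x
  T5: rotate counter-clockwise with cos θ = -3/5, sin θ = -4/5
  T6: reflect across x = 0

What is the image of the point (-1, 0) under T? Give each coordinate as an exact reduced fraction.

T(p) = (1, 2)

T1 scale by (1, 3/2): (-1, 0) → (-1, 0)
T2 reflect across y = 0: (-1, 0) → (-1, 0)
T3 shear: x ← x − 1/2·y: (-1, 0) → (-1, 0)
T4 shear: y ← y + 2·x: (-1, 0) → (-1, -2)
T5 rotate counter-clockwise with cos θ = -3/5, sin θ = -4/5: (-1, -2) → (-1, 2)
T6 reflect across x = 0: (-1, 2) → (1, 2)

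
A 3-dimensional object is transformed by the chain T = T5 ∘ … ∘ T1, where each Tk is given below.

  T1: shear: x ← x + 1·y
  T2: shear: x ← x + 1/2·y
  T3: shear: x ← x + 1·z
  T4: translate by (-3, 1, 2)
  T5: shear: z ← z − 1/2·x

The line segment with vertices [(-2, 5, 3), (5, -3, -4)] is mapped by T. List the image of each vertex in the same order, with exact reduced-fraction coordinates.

image vertices: (11/2, 6, 9/4), (-13/2, -2, 5/4)

T1 shear: x ← x + 1·y: (-2, 5, 3) → (3, 5, 3); (5, -3, -4) → (2, -3, -4)
T2 shear: x ← x + 1/2·y: (3, 5, 3) → (11/2, 5, 3); (2, -3, -4) → (1/2, -3, -4)
T3 shear: x ← x + 1·z: (11/2, 5, 3) → (17/2, 5, 3); (1/2, -3, -4) → (-7/2, -3, -4)
T4 translate by (-3, 1, 2): (17/2, 5, 3) → (11/2, 6, 5); (-7/2, -3, -4) → (-13/2, -2, -2)
T5 shear: z ← z − 1/2·x: (11/2, 6, 5) → (11/2, 6, 9/4); (-13/2, -2, -2) → (-13/2, -2, 5/4)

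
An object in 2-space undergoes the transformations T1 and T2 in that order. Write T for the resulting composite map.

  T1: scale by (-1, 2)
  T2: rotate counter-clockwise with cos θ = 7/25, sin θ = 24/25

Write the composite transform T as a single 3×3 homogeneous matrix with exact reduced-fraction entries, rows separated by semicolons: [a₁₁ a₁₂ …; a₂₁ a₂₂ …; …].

T = [-7/25 -48/25 0; -24/25 14/25 0; 0 0 1]

T1 = [-1 0 0; 0 2 0; 0 0 1]
T2·T1 = [-7/25 -48/25 0; -24/25 14/25 0; 0 0 1]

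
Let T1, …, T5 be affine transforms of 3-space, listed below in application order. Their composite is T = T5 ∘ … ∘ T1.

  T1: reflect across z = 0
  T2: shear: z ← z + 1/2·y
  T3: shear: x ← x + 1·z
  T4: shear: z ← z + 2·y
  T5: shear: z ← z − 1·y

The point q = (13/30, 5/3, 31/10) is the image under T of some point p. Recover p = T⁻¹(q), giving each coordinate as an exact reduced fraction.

T1 = [1 0 0 0; 0 1 0 0; 0 0 -1 0; 0 0 0 1]
T2·T1 = [1 0 0 0; 0 1 0 0; 0 1/2 -1 0; 0 0 0 1]
T3·…·T1 = [1 1/2 -1 0; 0 1 0 0; 0 1/2 -1 0; 0 0 0 1]
T4·…·T1 = [1 1/2 -1 0; 0 1 0 0; 0 5/2 -1 0; 0 0 0 1]
T5·…·T1 = [1 1/2 -1 0; 0 1 0 0; 0 3/2 -1 0; 0 0 0 1]
det M = -1; M⁻¹ = [1 1 -1 0; 0 1 0 0; 0 3/2 -1 0; 0 0 0 1]
M⁻¹ · (13/30, 5/3, 31/10)ᵀ = (-1, 5/3, -3/5)ᵀ

p = (-1, 5/3, -3/5)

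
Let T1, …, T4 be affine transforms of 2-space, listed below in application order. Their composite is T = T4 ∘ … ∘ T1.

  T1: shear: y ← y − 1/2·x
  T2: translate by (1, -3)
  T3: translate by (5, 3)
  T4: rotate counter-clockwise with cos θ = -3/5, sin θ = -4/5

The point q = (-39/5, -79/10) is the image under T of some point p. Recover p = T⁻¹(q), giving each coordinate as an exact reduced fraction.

T1 = [1 0 0; -1/2 1 0; 0 0 1]
T2·T1 = [1 0 1; -1/2 1 -3; 0 0 1]
T3·…·T1 = [1 0 6; -1/2 1 0; 0 0 1]
T4·…·T1 = [-1 4/5 -18/5; -1/2 -3/5 -24/5; 0 0 1]
det M = 1; M⁻¹ = [-3/5 -4/5 -6; 1/2 -1 -3; 0 0 1]
M⁻¹ · (-39/5, -79/10)ᵀ = (5, 1)ᵀ

p = (5, 1)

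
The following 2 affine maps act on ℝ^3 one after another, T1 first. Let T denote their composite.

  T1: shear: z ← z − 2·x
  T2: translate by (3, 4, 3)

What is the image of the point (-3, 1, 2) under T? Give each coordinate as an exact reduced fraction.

T1 shear: z ← z − 2·x: (-3, 1, 2) → (-3, 1, 8)
T2 translate by (3, 4, 3): (-3, 1, 8) → (0, 5, 11)

T(p) = (0, 5, 11)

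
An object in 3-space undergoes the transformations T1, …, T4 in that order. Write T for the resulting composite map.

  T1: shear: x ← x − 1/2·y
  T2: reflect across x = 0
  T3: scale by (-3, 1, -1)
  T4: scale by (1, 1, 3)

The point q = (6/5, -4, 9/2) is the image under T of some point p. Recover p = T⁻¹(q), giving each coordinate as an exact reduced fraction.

p = (-8/5, -4, -3/2)

T1 = [1 -1/2 0 0; 0 1 0 0; 0 0 1 0; 0 0 0 1]
T2·T1 = [-1 1/2 0 0; 0 1 0 0; 0 0 1 0; 0 0 0 1]
T3·…·T1 = [3 -3/2 0 0; 0 1 0 0; 0 0 -1 0; 0 0 0 1]
T4·…·T1 = [3 -3/2 0 0; 0 1 0 0; 0 0 -3 0; 0 0 0 1]
det M = -9; M⁻¹ = [1/3 1/2 0 0; 0 1 0 0; 0 0 -1/3 0; 0 0 0 1]
M⁻¹ · (6/5, -4, 9/2)ᵀ = (-8/5, -4, -3/2)ᵀ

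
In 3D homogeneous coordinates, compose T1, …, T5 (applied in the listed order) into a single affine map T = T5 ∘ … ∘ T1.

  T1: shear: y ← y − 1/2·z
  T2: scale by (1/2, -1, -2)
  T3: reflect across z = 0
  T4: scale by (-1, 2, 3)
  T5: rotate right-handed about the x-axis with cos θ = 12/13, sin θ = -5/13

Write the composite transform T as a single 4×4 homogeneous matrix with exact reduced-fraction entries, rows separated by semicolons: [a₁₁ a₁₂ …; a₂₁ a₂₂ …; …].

T = [-1/2 0 0 0; 0 -24/13 42/13 0; 0 10/13 67/13 0; 0 0 0 1]

T1 = [1 0 0 0; 0 1 -1/2 0; 0 0 1 0; 0 0 0 1]
T2·T1 = [1/2 0 0 0; 0 -1 1/2 0; 0 0 -2 0; 0 0 0 1]
T3·…·T1 = [1/2 0 0 0; 0 -1 1/2 0; 0 0 2 0; 0 0 0 1]
T4·…·T1 = [-1/2 0 0 0; 0 -2 1 0; 0 0 6 0; 0 0 0 1]
T5·…·T1 = [-1/2 0 0 0; 0 -24/13 42/13 0; 0 10/13 67/13 0; 0 0 0 1]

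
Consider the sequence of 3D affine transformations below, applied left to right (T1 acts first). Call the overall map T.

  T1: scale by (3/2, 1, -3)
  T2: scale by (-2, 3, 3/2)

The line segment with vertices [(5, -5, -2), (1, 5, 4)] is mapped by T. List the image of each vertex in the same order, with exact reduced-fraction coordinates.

T1 scale by (3/2, 1, -3): (5, -5, -2) → (15/2, -5, 6); (1, 5, 4) → (3/2, 5, -12)
T2 scale by (-2, 3, 3/2): (15/2, -5, 6) → (-15, -15, 9); (3/2, 5, -12) → (-3, 15, -18)

image vertices: (-15, -15, 9), (-3, 15, -18)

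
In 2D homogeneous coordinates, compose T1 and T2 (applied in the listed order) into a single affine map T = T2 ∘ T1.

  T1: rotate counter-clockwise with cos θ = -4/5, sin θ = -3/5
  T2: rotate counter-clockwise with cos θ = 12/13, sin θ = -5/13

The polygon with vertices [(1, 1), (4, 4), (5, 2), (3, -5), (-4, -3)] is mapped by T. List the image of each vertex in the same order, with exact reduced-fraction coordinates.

T1 rotate counter-clockwise with cos θ = -4/5, sin θ = -3/5: (1, 1) → (-1/5, -7/5); (4, 4) → (-4/5, -28/5); (5, 2) → (-14/5, -23/5); (3, -5) → (-27/5, 11/5); (-4, -3) → (7/5, 24/5)
T2 rotate counter-clockwise with cos θ = 12/13, sin θ = -5/13: (-1/5, -7/5) → (-47/65, -79/65); (-4/5, -28/5) → (-188/65, -316/65); (-14/5, -23/5) → (-283/65, -206/65); (-27/5, 11/5) → (-269/65, 267/65); (7/5, 24/5) → (204/65, 253/65)

image vertices: (-47/65, -79/65), (-188/65, -316/65), (-283/65, -206/65), (-269/65, 267/65), (204/65, 253/65)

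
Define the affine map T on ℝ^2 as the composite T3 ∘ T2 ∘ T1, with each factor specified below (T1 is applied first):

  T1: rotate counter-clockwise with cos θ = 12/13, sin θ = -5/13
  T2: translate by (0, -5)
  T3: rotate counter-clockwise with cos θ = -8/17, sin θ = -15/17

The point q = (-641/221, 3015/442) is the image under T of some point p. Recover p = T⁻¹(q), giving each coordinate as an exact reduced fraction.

p = (-4, -5/2)

T1 = [12/13 5/13 0; -5/13 12/13 0; 0 0 1]
T2·T1 = [12/13 5/13 0; -5/13 12/13 -5; 0 0 1]
T3·…·T1 = [-171/221 140/221 -75/17; -140/221 -171/221 40/17; 0 0 1]
det M = 1; M⁻¹ = [-171/221 -140/221 -25/13; 140/221 -171/221 60/13; 0 0 1]
M⁻¹ · (-641/221, 3015/442)ᵀ = (-4, -5/2)ᵀ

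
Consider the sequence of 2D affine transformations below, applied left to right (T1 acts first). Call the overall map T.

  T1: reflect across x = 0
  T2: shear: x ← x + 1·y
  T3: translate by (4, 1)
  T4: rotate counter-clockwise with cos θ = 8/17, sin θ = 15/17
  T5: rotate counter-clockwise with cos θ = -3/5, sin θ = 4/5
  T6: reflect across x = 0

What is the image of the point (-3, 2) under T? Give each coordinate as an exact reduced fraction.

T1 reflect across x = 0: (-3, 2) → (3, 2)
T2 shear: x ← x + 1·y: (3, 2) → (5, 2)
T3 translate by (4, 1): (5, 2) → (9, 3)
T4 rotate counter-clockwise with cos θ = 8/17, sin θ = 15/17: (9, 3) → (27/17, 159/17)
T5 rotate counter-clockwise with cos θ = -3/5, sin θ = 4/5: (27/17, 159/17) → (-717/85, -369/85)
T6 reflect across x = 0: (-717/85, -369/85) → (717/85, -369/85)

T(p) = (717/85, -369/85)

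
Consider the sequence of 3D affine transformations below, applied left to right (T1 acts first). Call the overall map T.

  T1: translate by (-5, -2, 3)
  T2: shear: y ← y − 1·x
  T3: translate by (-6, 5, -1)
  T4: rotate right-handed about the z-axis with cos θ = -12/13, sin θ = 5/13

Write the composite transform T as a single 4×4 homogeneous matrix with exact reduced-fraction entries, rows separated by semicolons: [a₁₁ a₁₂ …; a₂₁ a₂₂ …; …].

T1 = [1 0 0 -5; 0 1 0 -2; 0 0 1 3; 0 0 0 1]
T2·T1 = [1 0 0 -5; -1 1 0 3; 0 0 1 3; 0 0 0 1]
T3·…·T1 = [1 0 0 -11; -1 1 0 8; 0 0 1 2; 0 0 0 1]
T4·…·T1 = [-7/13 -5/13 0 92/13; 17/13 -12/13 0 -151/13; 0 0 1 2; 0 0 0 1]

T = [-7/13 -5/13 0 92/13; 17/13 -12/13 0 -151/13; 0 0 1 2; 0 0 0 1]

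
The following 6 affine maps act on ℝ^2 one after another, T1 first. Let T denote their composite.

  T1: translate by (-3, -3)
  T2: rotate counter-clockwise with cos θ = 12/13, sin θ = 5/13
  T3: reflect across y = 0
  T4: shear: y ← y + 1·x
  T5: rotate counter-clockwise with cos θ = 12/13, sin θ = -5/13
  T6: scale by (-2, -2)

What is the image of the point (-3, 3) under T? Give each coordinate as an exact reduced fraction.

T(p) = (2148/169, 288/169)

T1 translate by (-3, -3): (-3, 3) → (-6, 0)
T2 rotate counter-clockwise with cos θ = 12/13, sin θ = 5/13: (-6, 0) → (-72/13, -30/13)
T3 reflect across y = 0: (-72/13, -30/13) → (-72/13, 30/13)
T4 shear: y ← y + 1·x: (-72/13, 30/13) → (-72/13, -42/13)
T5 rotate counter-clockwise with cos θ = 12/13, sin θ = -5/13: (-72/13, -42/13) → (-1074/169, -144/169)
T6 scale by (-2, -2): (-1074/169, -144/169) → (2148/169, 288/169)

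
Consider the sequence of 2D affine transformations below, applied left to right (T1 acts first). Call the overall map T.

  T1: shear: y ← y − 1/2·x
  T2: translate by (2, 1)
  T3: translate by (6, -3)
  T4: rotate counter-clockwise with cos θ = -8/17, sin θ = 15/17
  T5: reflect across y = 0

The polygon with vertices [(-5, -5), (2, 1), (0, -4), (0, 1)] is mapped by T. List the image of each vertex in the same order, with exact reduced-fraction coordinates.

image vertices: (87/34, -81/17), (-50/17, -166/17), (26/17, -168/17), (-49/17, -128/17)

T1 shear: y ← y − 1/2·x: (-5, -5) → (-5, -5/2); (2, 1) → (2, 0); (0, -4) → (0, -4); (0, 1) → (0, 1)
T2 translate by (2, 1): (-5, -5/2) → (-3, -3/2); (2, 0) → (4, 1); (0, -4) → (2, -3); (0, 1) → (2, 2)
T3 translate by (6, -3): (-3, -3/2) → (3, -9/2); (4, 1) → (10, -2); (2, -3) → (8, -6); (2, 2) → (8, -1)
T4 rotate counter-clockwise with cos θ = -8/17, sin θ = 15/17: (3, -9/2) → (87/34, 81/17); (10, -2) → (-50/17, 166/17); (8, -6) → (26/17, 168/17); (8, -1) → (-49/17, 128/17)
T5 reflect across y = 0: (87/34, 81/17) → (87/34, -81/17); (-50/17, 166/17) → (-50/17, -166/17); (26/17, 168/17) → (26/17, -168/17); (-49/17, 128/17) → (-49/17, -128/17)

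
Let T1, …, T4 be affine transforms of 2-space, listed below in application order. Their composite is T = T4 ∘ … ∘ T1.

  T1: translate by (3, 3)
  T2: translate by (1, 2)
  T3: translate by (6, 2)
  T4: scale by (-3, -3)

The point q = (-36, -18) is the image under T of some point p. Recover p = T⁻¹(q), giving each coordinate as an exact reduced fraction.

p = (2, -1)

T1 = [1 0 3; 0 1 3; 0 0 1]
T2·T1 = [1 0 4; 0 1 5; 0 0 1]
T3·…·T1 = [1 0 10; 0 1 7; 0 0 1]
T4·…·T1 = [-3 0 -30; 0 -3 -21; 0 0 1]
det M = 9; M⁻¹ = [-1/3 0 -10; 0 -1/3 -7; 0 0 1]
M⁻¹ · (-36, -18)ᵀ = (2, -1)ᵀ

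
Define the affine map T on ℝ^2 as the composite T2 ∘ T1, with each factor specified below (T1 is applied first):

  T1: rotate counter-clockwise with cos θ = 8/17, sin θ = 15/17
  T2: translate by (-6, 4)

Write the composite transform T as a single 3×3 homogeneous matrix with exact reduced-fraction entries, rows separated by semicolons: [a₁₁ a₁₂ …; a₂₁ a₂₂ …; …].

T = [8/17 -15/17 -6; 15/17 8/17 4; 0 0 1]

T1 = [8/17 -15/17 0; 15/17 8/17 0; 0 0 1]
T2·T1 = [8/17 -15/17 -6; 15/17 8/17 4; 0 0 1]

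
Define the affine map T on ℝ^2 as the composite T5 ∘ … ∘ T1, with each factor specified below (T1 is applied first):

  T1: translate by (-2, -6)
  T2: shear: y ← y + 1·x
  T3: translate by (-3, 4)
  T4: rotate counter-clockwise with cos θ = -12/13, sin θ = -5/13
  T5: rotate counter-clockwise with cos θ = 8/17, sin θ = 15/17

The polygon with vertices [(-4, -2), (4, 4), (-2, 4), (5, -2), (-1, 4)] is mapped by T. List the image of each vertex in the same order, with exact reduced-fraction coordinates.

T1 translate by (-2, -6): (-4, -2) → (-6, -8); (4, 4) → (2, -2); (-2, 4) → (-4, -2); (5, -2) → (3, -8); (-1, 4) → (-3, -2)
T2 shear: y ← y + 1·x: (-6, -8) → (-6, -14); (2, -2) → (2, 0); (-4, -2) → (-4, -6); (3, -8) → (3, -5); (-3, -2) → (-3, -5)
T3 translate by (-3, 4): (-6, -14) → (-9, -10); (2, 0) → (-1, 4); (-4, -6) → (-7, -2); (3, -5) → (0, -1); (-3, -5) → (-6, -1)
T4 rotate counter-clockwise with cos θ = -12/13, sin θ = -5/13: (-9, -10) → (58/13, 165/13); (-1, 4) → (32/13, -43/13); (-7, -2) → (74/13, 59/13); (0, -1) → (-5/13, 12/13); (-6, -1) → (67/13, 42/13)
T5 rotate counter-clockwise with cos θ = 8/17, sin θ = 15/17: (58/13, 165/13) → (-2011/221, 2190/221); (32/13, -43/13) → (53/13, 8/13); (74/13, 59/13) → (-293/221, 1582/221); (-5/13, 12/13) → (-220/221, 21/221); (67/13, 42/13) → (-94/221, 1341/221)

image vertices: (-2011/221, 2190/221), (53/13, 8/13), (-293/221, 1582/221), (-220/221, 21/221), (-94/221, 1341/221)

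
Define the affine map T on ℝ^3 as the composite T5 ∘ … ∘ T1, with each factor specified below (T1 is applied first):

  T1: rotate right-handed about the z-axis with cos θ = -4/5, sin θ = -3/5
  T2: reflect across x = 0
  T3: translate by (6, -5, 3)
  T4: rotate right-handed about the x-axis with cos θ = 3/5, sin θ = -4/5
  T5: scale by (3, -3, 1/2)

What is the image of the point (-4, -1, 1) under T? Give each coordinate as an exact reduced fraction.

T(p) = (51/5, -159/25, 48/25)

T1 rotate right-handed about the z-axis with cos θ = -4/5, sin θ = -3/5: (-4, -1, 1) → (13/5, 16/5, 1)
T2 reflect across x = 0: (13/5, 16/5, 1) → (-13/5, 16/5, 1)
T3 translate by (6, -5, 3): (-13/5, 16/5, 1) → (17/5, -9/5, 4)
T4 rotate right-handed about the x-axis with cos θ = 3/5, sin θ = -4/5: (17/5, -9/5, 4) → (17/5, 53/25, 96/25)
T5 scale by (3, -3, 1/2): (17/5, 53/25, 96/25) → (51/5, -159/25, 48/25)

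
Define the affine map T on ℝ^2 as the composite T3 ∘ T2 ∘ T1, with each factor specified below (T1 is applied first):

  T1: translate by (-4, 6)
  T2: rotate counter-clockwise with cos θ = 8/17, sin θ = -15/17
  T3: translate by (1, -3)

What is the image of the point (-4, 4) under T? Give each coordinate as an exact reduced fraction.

T(p) = (103/17, 149/17)

T1 translate by (-4, 6): (-4, 4) → (-8, 10)
T2 rotate counter-clockwise with cos θ = 8/17, sin θ = -15/17: (-8, 10) → (86/17, 200/17)
T3 translate by (1, -3): (86/17, 200/17) → (103/17, 149/17)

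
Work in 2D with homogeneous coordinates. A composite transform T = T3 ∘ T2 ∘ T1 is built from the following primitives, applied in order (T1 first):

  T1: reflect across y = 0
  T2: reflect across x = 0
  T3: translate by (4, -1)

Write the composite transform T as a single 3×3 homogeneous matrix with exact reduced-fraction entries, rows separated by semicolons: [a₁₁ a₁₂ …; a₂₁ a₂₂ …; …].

T = [-1 0 4; 0 -1 -1; 0 0 1]

T1 = [1 0 0; 0 -1 0; 0 0 1]
T2·T1 = [-1 0 0; 0 -1 0; 0 0 1]
T3·…·T1 = [-1 0 4; 0 -1 -1; 0 0 1]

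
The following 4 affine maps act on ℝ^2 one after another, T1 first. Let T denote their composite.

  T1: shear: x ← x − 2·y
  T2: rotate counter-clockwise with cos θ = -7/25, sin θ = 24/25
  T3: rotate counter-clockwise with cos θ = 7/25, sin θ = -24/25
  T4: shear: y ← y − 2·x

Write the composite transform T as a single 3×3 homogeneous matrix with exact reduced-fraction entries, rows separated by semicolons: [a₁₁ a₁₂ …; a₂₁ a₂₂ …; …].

T1 = [1 -2 0; 0 1 0; 0 0 1]
T2·T1 = [-7/25 -2/5 0; 24/25 -11/5 0; 0 0 1]
T3·…·T1 = [527/625 -278/125 0; 336/625 -29/125 0; 0 0 1]
T4·…·T1 = [527/625 -278/125 0; -718/625 527/125 0; 0 0 1]

T = [527/625 -278/125 0; -718/625 527/125 0; 0 0 1]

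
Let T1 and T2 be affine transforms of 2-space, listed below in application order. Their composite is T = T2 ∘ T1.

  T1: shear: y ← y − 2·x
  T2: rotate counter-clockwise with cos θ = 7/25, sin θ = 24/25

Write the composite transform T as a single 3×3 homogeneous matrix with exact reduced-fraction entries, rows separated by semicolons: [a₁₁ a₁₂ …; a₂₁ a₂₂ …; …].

T = [11/5 -24/25 0; 2/5 7/25 0; 0 0 1]

T1 = [1 0 0; -2 1 0; 0 0 1]
T2·T1 = [11/5 -24/25 0; 2/5 7/25 0; 0 0 1]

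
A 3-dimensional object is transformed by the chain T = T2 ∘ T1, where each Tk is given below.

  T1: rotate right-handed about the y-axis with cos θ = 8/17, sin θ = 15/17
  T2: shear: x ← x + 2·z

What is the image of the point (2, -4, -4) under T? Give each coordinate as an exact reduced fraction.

T(p) = (-168/17, -4, -62/17)

T1 rotate right-handed about the y-axis with cos θ = 8/17, sin θ = 15/17: (2, -4, -4) → (-44/17, -4, -62/17)
T2 shear: x ← x + 2·z: (-44/17, -4, -62/17) → (-168/17, -4, -62/17)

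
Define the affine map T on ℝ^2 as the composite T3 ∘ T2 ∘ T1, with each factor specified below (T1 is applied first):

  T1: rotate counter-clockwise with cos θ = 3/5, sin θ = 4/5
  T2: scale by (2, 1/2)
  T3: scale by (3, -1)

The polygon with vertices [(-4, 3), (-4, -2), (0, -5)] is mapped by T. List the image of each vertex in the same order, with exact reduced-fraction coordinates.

T1 rotate counter-clockwise with cos θ = 3/5, sin θ = 4/5: (-4, 3) → (-24/5, -7/5); (-4, -2) → (-4/5, -22/5); (0, -5) → (4, -3)
T2 scale by (2, 1/2): (-24/5, -7/5) → (-48/5, -7/10); (-4/5, -22/5) → (-8/5, -11/5); (4, -3) → (8, -3/2)
T3 scale by (3, -1): (-48/5, -7/10) → (-144/5, 7/10); (-8/5, -11/5) → (-24/5, 11/5); (8, -3/2) → (24, 3/2)

image vertices: (-144/5, 7/10), (-24/5, 11/5), (24, 3/2)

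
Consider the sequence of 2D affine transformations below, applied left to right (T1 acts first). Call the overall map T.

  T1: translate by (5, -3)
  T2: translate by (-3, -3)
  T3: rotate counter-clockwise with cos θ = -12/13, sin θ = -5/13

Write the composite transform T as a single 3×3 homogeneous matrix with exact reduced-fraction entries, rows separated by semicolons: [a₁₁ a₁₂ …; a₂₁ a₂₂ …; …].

T1 = [1 0 5; 0 1 -3; 0 0 1]
T2·T1 = [1 0 2; 0 1 -6; 0 0 1]
T3·…·T1 = [-12/13 5/13 -54/13; -5/13 -12/13 62/13; 0 0 1]

T = [-12/13 5/13 -54/13; -5/13 -12/13 62/13; 0 0 1]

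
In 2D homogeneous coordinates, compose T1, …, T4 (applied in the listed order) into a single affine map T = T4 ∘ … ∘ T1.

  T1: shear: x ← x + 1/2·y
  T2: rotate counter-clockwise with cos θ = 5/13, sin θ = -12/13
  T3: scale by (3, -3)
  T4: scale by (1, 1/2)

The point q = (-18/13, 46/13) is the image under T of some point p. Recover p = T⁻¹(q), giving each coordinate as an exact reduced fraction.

T1 = [1 1/2 0; 0 1 0; 0 0 1]
T2·T1 = [5/13 29/26 0; -12/13 -1/13 0; 0 0 1]
T3·…·T1 = [15/13 87/26 0; 36/13 3/13 0; 0 0 1]
T4·…·T1 = [15/13 87/26 0; 18/13 3/26 0; 0 0 1]
det M = -9/2; M⁻¹ = [-1/39 29/39 0; 4/13 -10/39 0; 0 0 1]
M⁻¹ · (-18/13, 46/13)ᵀ = (8/3, -4/3)ᵀ

p = (8/3, -4/3)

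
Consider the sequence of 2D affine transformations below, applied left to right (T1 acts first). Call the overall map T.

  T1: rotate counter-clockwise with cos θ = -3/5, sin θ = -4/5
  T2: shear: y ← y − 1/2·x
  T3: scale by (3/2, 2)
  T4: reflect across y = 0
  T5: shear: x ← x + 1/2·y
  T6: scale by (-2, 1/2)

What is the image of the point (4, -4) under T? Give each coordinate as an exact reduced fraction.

T1 rotate counter-clockwise with cos θ = -3/5, sin θ = -4/5: (4, -4) → (-28/5, -4/5)
T2 shear: y ← y − 1/2·x: (-28/5, -4/5) → (-28/5, 2)
T3 scale by (3/2, 2): (-28/5, 2) → (-42/5, 4)
T4 reflect across y = 0: (-42/5, 4) → (-42/5, -4)
T5 shear: x ← x + 1/2·y: (-42/5, -4) → (-52/5, -4)
T6 scale by (-2, 1/2): (-52/5, -4) → (104/5, -2)

T(p) = (104/5, -2)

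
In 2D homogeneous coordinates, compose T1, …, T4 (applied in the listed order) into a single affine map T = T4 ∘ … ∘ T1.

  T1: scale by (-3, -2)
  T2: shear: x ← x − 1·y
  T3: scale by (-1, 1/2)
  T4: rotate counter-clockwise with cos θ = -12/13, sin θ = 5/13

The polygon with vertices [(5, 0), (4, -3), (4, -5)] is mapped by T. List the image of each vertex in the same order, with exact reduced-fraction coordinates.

T1 scale by (-3, -2): (5, 0) → (-15, 0); (4, -3) → (-12, 6); (4, -5) → (-12, 10)
T2 shear: x ← x − 1·y: (-15, 0) → (-15, 0); (-12, 6) → (-18, 6); (-12, 10) → (-22, 10)
T3 scale by (-1, 1/2): (-15, 0) → (15, 0); (-18, 6) → (18, 3); (-22, 10) → (22, 5)
T4 rotate counter-clockwise with cos θ = -12/13, sin θ = 5/13: (15, 0) → (-180/13, 75/13); (18, 3) → (-231/13, 54/13); (22, 5) → (-289/13, 50/13)

image vertices: (-180/13, 75/13), (-231/13, 54/13), (-289/13, 50/13)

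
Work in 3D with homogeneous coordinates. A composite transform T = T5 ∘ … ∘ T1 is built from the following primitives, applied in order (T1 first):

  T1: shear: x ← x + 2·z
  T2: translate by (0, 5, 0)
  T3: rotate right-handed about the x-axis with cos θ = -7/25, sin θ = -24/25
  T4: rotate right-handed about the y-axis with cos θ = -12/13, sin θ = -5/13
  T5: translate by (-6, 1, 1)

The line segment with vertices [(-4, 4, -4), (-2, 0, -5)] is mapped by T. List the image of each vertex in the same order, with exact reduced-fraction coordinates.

T1 shear: x ← x + 2·z: (-4, 4, -4) → (-12, 4, -4); (-2, 0, -5) → (-12, 0, -5)
T2 translate by (0, 5, 0): (-12, 4, -4) → (-12, 9, -4); (-12, 0, -5) → (-12, 5, -5)
T3 rotate right-handed about the x-axis with cos θ = -7/25, sin θ = -24/25: (-12, 9, -4) → (-12, -159/25, -188/25); (-12, 5, -5) → (-12, -31/5, -17/5)
T4 rotate right-handed about the y-axis with cos θ = -12/13, sin θ = -5/13: (-12, -159/25, -188/25) → (908/65, -159/25, 756/325); (-12, -31/5, -17/5) → (161/13, -31/5, -96/65)
T5 translate by (-6, 1, 1): (908/65, -159/25, 756/325) → (518/65, -134/25, 1081/325); (161/13, -31/5, -96/65) → (83/13, -26/5, -31/65)

image vertices: (518/65, -134/25, 1081/325), (83/13, -26/5, -31/65)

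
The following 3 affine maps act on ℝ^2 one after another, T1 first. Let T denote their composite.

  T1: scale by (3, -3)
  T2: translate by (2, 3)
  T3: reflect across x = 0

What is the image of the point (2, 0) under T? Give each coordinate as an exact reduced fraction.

T(p) = (-8, 3)

T1 scale by (3, -3): (2, 0) → (6, 0)
T2 translate by (2, 3): (6, 0) → (8, 3)
T3 reflect across x = 0: (8, 3) → (-8, 3)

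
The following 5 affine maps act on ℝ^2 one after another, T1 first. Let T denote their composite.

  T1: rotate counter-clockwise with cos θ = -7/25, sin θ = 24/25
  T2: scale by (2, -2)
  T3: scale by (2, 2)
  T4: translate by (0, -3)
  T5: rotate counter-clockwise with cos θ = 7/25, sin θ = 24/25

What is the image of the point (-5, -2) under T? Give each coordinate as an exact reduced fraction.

T(p) = (-6052/625, 10411/625)

T1 rotate counter-clockwise with cos θ = -7/25, sin θ = 24/25: (-5, -2) → (83/25, -106/25)
T2 scale by (2, -2): (83/25, -106/25) → (166/25, 212/25)
T3 scale by (2, 2): (166/25, 212/25) → (332/25, 424/25)
T4 translate by (0, -3): (332/25, 424/25) → (332/25, 349/25)
T5 rotate counter-clockwise with cos θ = 7/25, sin θ = 24/25: (332/25, 349/25) → (-6052/625, 10411/625)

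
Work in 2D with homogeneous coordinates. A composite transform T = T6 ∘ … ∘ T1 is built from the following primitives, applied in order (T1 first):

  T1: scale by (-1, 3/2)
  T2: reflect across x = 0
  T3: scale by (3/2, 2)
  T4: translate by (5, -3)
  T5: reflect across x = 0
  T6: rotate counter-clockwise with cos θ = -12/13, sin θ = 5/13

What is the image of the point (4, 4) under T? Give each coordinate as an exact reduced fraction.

T(p) = (87/13, -163/13)

T1 scale by (-1, 3/2): (4, 4) → (-4, 6)
T2 reflect across x = 0: (-4, 6) → (4, 6)
T3 scale by (3/2, 2): (4, 6) → (6, 12)
T4 translate by (5, -3): (6, 12) → (11, 9)
T5 reflect across x = 0: (11, 9) → (-11, 9)
T6 rotate counter-clockwise with cos θ = -12/13, sin θ = 5/13: (-11, 9) → (87/13, -163/13)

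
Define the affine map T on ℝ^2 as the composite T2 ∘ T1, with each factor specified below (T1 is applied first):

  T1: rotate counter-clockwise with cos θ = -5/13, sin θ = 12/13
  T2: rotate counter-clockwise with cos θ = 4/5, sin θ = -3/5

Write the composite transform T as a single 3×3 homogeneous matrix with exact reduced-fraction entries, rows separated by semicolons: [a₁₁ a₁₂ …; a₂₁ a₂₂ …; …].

T = [16/65 -63/65 0; 63/65 16/65 0; 0 0 1]

T1 = [-5/13 -12/13 0; 12/13 -5/13 0; 0 0 1]
T2·T1 = [16/65 -63/65 0; 63/65 16/65 0; 0 0 1]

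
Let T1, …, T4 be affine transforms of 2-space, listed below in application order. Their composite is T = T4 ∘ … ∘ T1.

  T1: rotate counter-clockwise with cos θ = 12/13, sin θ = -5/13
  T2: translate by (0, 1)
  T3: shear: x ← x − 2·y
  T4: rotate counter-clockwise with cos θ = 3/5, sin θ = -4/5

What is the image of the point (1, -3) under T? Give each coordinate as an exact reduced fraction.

T1 rotate counter-clockwise with cos θ = 12/13, sin θ = -5/13: (1, -3) → (-3/13, -41/13)
T2 translate by (0, 1): (-3/13, -41/13) → (-3/13, -28/13)
T3 shear: x ← x − 2·y: (-3/13, -28/13) → (53/13, -28/13)
T4 rotate counter-clockwise with cos θ = 3/5, sin θ = -4/5: (53/13, -28/13) → (47/65, -296/65)

T(p) = (47/65, -296/65)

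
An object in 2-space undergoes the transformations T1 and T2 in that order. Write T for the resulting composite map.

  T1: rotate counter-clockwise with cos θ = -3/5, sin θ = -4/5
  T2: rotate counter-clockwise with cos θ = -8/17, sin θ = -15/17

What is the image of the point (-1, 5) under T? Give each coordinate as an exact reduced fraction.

T1 rotate counter-clockwise with cos θ = -3/5, sin θ = -4/5: (-1, 5) → (23/5, -11/5)
T2 rotate counter-clockwise with cos θ = -8/17, sin θ = -15/17: (23/5, -11/5) → (-349/85, -257/85)

T(p) = (-349/85, -257/85)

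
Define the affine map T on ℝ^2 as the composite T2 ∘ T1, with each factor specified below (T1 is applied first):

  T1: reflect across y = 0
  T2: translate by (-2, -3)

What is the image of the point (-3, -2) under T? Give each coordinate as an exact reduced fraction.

T(p) = (-5, -1)

T1 reflect across y = 0: (-3, -2) → (-3, 2)
T2 translate by (-2, -3): (-3, 2) → (-5, -1)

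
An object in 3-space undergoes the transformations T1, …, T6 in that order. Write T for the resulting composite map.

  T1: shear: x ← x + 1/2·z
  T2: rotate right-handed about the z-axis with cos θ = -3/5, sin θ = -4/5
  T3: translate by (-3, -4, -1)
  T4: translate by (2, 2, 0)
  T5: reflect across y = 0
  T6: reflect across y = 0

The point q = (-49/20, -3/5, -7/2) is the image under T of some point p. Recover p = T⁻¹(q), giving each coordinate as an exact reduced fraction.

p = (1, -2, -5/2)

T1 = [1 0 1/2 0; 0 1 0 0; 0 0 1 0; 0 0 0 1]
T2·T1 = [-3/5 4/5 -3/10 0; -4/5 -3/5 -2/5 0; 0 0 1 0; 0 0 0 1]
T3·…·T1 = [-3/5 4/5 -3/10 -3; -4/5 -3/5 -2/5 -4; 0 0 1 -1; 0 0 0 1]
T4·…·T1 = [-3/5 4/5 -3/10 -1; -4/5 -3/5 -2/5 -2; 0 0 1 -1; 0 0 0 1]
T5·…·T1 = [-3/5 4/5 -3/10 -1; 4/5 3/5 2/5 2; 0 0 1 -1; 0 0 0 1]
T6·…·T1 = [-3/5 4/5 -3/10 -1; -4/5 -3/5 -2/5 -2; 0 0 1 -1; 0 0 0 1]
det M = 1; M⁻¹ = [-3/5 -4/5 -1/2 -27/10; 4/5 -3/5 0 -2/5; 0 0 1 1; 0 0 0 1]
M⁻¹ · (-49/20, -3/5, -7/2)ᵀ = (1, -2, -5/2)ᵀ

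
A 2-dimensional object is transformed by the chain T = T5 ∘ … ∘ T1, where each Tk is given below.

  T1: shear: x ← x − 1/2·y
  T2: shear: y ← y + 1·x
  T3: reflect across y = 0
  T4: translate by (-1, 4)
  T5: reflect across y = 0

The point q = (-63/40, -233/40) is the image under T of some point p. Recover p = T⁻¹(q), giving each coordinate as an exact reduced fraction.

T1 = [1 -1/2 0; 0 1 0; 0 0 1]
T2·T1 = [1 -1/2 0; 1 1/2 0; 0 0 1]
T3·…·T1 = [1 -1/2 0; -1 -1/2 0; 0 0 1]
T4·…·T1 = [1 -1/2 -1; -1 -1/2 4; 0 0 1]
T5·…·T1 = [1 -1/2 -1; 1 1/2 -4; 0 0 1]
det M = 1; M⁻¹ = [1/2 1/2 5/2; -1 1 3; 0 0 1]
M⁻¹ · (-63/40, -233/40)ᵀ = (-6/5, -5/4)ᵀ

p = (-6/5, -5/4)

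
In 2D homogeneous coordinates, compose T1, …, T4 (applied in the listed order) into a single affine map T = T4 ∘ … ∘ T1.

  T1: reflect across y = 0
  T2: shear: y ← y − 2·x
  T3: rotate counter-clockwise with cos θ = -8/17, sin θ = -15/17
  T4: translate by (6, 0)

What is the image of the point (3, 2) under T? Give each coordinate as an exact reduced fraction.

T(p) = (-42/17, 19/17)

T1 reflect across y = 0: (3, 2) → (3, -2)
T2 shear: y ← y − 2·x: (3, -2) → (3, -8)
T3 rotate counter-clockwise with cos θ = -8/17, sin θ = -15/17: (3, -8) → (-144/17, 19/17)
T4 translate by (6, 0): (-144/17, 19/17) → (-42/17, 19/17)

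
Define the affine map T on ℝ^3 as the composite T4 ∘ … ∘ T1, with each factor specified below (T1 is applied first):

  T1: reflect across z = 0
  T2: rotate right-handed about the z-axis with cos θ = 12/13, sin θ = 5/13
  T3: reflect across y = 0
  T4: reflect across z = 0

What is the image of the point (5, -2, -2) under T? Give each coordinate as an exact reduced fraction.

T1 reflect across z = 0: (5, -2, -2) → (5, -2, 2)
T2 rotate right-handed about the z-axis with cos θ = 12/13, sin θ = 5/13: (5, -2, 2) → (70/13, 1/13, 2)
T3 reflect across y = 0: (70/13, 1/13, 2) → (70/13, -1/13, 2)
T4 reflect across z = 0: (70/13, -1/13, 2) → (70/13, -1/13, -2)

T(p) = (70/13, -1/13, -2)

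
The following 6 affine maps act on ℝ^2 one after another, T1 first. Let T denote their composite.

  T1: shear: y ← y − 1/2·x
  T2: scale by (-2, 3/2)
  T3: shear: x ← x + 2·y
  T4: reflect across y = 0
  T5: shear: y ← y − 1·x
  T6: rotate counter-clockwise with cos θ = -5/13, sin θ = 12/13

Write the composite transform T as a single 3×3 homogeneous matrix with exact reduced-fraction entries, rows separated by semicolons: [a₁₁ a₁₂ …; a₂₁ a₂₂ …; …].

T = [-67/26 3 0; -253/52 9/2 0; 0 0 1]

T1 = [1 0 0; -1/2 1 0; 0 0 1]
T2·T1 = [-2 0 0; -3/4 3/2 0; 0 0 1]
T3·…·T1 = [-7/2 3 0; -3/4 3/2 0; 0 0 1]
T4·…·T1 = [-7/2 3 0; 3/4 -3/2 0; 0 0 1]
T5·…·T1 = [-7/2 3 0; 17/4 -9/2 0; 0 0 1]
T6·…·T1 = [-67/26 3 0; -253/52 9/2 0; 0 0 1]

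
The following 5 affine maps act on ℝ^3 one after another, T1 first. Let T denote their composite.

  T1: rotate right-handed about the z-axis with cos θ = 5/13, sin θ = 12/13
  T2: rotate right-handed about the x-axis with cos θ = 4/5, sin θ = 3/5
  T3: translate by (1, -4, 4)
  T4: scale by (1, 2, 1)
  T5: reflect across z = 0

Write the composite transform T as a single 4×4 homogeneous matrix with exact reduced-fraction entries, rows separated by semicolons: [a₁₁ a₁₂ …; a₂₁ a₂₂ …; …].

T = [5/13 -12/13 0 1; 96/65 8/13 -6/5 -8; -36/65 -3/13 -4/5 -4; 0 0 0 1]

T1 = [5/13 -12/13 0 0; 12/13 5/13 0 0; 0 0 1 0; 0 0 0 1]
T2·T1 = [5/13 -12/13 0 0; 48/65 4/13 -3/5 0; 36/65 3/13 4/5 0; 0 0 0 1]
T3·…·T1 = [5/13 -12/13 0 1; 48/65 4/13 -3/5 -4; 36/65 3/13 4/5 4; 0 0 0 1]
T4·…·T1 = [5/13 -12/13 0 1; 96/65 8/13 -6/5 -8; 36/65 3/13 4/5 4; 0 0 0 1]
T5·…·T1 = [5/13 -12/13 0 1; 96/65 8/13 -6/5 -8; -36/65 -3/13 -4/5 -4; 0 0 0 1]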